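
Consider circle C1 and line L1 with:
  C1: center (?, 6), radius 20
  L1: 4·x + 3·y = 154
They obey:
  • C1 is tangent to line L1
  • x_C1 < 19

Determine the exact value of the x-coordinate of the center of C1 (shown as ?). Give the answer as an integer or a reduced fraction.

1. [C1‖L1]  x_C1² − 68x_C1 + 531 = 0  ⇒  x_C1 = 9 or 59
2. given x_C1 < 19: keep 9

9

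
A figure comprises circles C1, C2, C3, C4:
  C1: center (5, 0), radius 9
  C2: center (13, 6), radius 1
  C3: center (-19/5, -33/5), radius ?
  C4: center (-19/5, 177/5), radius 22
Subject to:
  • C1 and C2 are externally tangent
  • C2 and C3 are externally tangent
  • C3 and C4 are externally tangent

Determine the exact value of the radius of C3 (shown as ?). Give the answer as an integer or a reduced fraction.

1. [ext C2·C3]  r_C3² + 2r_C3 − 440 = 0  ⇒  r_C3 = 20 (r>0 drops 1)
2. [ext C3·C4]  r_C3² + 44r_C3 − 1280 = 0  ⇒  r_C3 = 20 (r>0 drops 1)

20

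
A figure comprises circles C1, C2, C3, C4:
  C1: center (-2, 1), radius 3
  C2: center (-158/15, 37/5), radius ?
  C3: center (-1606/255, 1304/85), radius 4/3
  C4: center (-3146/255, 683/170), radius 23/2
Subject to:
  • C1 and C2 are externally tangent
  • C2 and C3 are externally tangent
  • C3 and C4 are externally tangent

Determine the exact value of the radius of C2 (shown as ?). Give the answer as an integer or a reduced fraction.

1. [ext C1·C2]  r_C2² + 6r_C2 − 943/9 = 0  ⇒  r_C2 = 23/3 (r>0 drops 1)
2. [ext C2·C3]  r_C2² + (8/3)r_C2 − 713/9 = 0  ⇒  r_C2 = 23/3 (r>0 drops 1)

23/3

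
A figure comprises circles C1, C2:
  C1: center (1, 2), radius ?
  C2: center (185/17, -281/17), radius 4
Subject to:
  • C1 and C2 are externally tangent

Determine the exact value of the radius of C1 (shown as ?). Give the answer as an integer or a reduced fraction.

17

1. [ext C1·C2]  r_C1² + 8r_C1 − 425 = 0  ⇒  r_C1 = 17 (r>0 drops 1)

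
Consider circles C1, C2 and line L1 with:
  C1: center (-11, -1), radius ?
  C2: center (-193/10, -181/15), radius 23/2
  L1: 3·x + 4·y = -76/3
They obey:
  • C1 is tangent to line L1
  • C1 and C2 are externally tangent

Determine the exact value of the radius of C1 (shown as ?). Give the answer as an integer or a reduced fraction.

1. [C1‖L1]  r_C1² − 49/9 = 0  ⇒  r_C1 = 7/3 (r>0 drops 1)
2. [ext C1·C2]  r_C1² + 23r_C1 − 532/9 = 0  ⇒  r_C1 = 7/3 (r>0 drops 1)

7/3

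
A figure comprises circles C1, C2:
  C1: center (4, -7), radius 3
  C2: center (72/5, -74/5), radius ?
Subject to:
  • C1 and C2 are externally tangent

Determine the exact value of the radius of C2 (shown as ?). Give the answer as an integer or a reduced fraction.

1. [ext C1·C2]  r_C2² + 6r_C2 − 160 = 0  ⇒  r_C2 = 10 (r>0 drops 1)

10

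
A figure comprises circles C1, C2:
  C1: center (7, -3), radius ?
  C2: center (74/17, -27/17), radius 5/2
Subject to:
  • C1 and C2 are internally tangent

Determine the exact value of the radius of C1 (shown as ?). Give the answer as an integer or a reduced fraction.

1. [int C1,C2]  r_C1² − 5r_C1 − 11/4 = 0  ⇒  r_C1 = 11/2 (r>0 drops 1)

11/2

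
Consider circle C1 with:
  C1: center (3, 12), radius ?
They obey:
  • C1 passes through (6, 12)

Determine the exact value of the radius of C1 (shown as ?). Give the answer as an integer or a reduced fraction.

3

1. [C1∋P]  r_C1² − 9 = 0  ⇒  r_C1 = 3 (r>0 drops 1)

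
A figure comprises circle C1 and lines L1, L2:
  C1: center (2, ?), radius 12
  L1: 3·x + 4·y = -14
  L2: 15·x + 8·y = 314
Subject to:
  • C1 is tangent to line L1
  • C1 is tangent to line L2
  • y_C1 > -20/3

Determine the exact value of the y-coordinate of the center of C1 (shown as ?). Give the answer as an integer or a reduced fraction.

1. [C1‖L1]  y_C1² + 10y_C1 − 200 = 0  ⇒  y_C1 = -20 or 10
2. [C1‖L2]  y_C1² − 71y_C1 + 610 = 0  ⇒  y_C1 = 10 or 61

10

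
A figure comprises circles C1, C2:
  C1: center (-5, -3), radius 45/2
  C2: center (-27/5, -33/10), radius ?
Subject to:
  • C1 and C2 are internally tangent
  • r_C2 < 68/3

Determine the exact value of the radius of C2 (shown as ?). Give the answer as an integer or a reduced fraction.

22

1. [int C1,C2]  r_C2² − 45r_C2 + 506 = 0  ⇒  r_C2 = 22 or 23
2. given r_C2 < 68/3: keep 22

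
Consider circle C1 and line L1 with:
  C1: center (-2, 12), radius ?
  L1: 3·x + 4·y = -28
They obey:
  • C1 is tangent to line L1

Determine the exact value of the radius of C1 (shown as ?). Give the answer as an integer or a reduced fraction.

1. [C1‖L1]  r_C1² − 196 = 0  ⇒  r_C1 = 14 (r>0 drops 1)

14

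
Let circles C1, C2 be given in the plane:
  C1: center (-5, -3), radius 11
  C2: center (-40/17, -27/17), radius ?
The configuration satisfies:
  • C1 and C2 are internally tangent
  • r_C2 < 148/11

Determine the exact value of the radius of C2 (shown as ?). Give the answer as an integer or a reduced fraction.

1. [int C1,C2]  r_C2² − 22r_C2 + 112 = 0  ⇒  r_C2 = 8 or 14
2. given r_C2 < 148/11: keep 8

8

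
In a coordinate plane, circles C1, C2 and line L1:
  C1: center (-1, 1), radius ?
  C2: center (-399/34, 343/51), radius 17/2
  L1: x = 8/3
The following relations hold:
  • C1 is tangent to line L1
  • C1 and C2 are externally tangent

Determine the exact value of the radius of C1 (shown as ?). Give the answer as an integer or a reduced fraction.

11/3

1. [C1‖L1]  r_C1² − 121/9 = 0  ⇒  r_C1 = 11/3 (r>0 drops 1)
2. [ext C1·C2]  r_C1² + 17r_C1 − 682/9 = 0  ⇒  r_C1 = 11/3 (r>0 drops 1)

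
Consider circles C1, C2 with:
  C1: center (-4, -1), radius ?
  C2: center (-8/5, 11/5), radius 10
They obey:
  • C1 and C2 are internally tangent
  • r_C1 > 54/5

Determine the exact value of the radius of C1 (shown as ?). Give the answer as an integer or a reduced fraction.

14

1. [int C1,C2]  r_C1² − 20r_C1 + 84 = 0  ⇒  r_C1 = 6 or 14
2. given r_C1 > 54/5: keep 14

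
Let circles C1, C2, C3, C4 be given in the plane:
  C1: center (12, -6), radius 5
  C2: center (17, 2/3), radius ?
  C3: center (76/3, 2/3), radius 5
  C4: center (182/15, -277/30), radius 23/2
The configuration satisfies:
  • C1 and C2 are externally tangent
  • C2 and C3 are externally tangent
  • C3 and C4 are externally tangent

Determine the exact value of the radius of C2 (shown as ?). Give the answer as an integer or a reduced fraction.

1. [ext C1·C2]  r_C2² + 10r_C2 − 400/9 = 0  ⇒  r_C2 = 10/3 (r>0 drops 1)
2. [ext C2·C3]  r_C2² + 10r_C2 − 400/9 = 0  ⇒  r_C2 = 10/3 (r>0 drops 1)

10/3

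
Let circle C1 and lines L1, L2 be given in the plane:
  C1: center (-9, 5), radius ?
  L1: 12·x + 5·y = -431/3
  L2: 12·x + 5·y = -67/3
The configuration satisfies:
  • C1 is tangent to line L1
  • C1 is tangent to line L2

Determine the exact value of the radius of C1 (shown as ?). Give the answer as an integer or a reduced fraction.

1. [C1‖L1]  r_C1² − 196/9 = 0  ⇒  r_C1 = 14/3 (r>0 drops 1)
2. [C1‖L2]  r_C1² − 196/9 = 0  ⇒  r_C1 = 14/3 (r>0 drops 1)

14/3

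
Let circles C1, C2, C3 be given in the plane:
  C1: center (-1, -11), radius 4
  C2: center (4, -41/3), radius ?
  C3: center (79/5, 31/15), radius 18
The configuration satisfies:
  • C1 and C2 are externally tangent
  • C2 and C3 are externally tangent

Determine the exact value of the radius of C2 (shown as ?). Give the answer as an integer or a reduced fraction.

5/3

1. [ext C1·C2]  r_C2² + 8r_C2 − 145/9 = 0  ⇒  r_C2 = 5/3 (r>0 drops 1)
2. [ext C2·C3]  r_C2² + 36r_C2 − 565/9 = 0  ⇒  r_C2 = 5/3 (r>0 drops 1)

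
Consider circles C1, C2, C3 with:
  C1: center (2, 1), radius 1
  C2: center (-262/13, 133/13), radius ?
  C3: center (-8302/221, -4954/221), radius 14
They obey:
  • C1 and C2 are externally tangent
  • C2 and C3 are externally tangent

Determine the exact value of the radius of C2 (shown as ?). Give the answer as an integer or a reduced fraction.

1. [ext C1·C2]  r_C2² + 2r_C2 − 575 = 0  ⇒  r_C2 = 23 (r>0 drops 1)
2. [ext C2·C3]  r_C2² + 28r_C2 − 1173 = 0  ⇒  r_C2 = 23 (r>0 drops 1)

23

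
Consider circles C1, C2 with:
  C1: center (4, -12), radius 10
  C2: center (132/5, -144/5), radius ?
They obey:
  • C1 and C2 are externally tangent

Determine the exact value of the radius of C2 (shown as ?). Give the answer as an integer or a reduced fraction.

18

1. [ext C1·C2]  r_C2² + 20r_C2 − 684 = 0  ⇒  r_C2 = 18 (r>0 drops 1)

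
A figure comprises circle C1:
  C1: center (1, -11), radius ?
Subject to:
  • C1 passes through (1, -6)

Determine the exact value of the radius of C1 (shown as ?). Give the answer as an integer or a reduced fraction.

5

1. [C1∋P]  r_C1² − 25 = 0  ⇒  r_C1 = 5 (r>0 drops 1)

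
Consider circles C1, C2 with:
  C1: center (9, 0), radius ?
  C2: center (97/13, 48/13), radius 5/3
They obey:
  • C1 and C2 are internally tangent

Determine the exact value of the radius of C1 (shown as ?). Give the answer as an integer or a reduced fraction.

1. [int C1,C2]  r_C1² − (10/3)r_C1 − 119/9 = 0  ⇒  r_C1 = 17/3 (r>0 drops 1)

17/3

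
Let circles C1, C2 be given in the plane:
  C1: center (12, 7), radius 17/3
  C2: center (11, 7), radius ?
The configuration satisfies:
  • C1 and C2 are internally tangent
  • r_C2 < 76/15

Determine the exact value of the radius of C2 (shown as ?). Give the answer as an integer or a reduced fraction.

1. [int C1,C2]  r_C2² − (34/3)r_C2 + 280/9 = 0  ⇒  r_C2 = 14/3 or 20/3
2. given r_C2 < 76/15: keep 14/3

14/3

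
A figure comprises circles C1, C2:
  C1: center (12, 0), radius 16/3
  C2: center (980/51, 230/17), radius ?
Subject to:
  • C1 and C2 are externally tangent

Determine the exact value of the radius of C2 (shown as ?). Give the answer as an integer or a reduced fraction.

10

1. [ext C1·C2]  r_C2² + (32/3)r_C2 − 620/3 = 0  ⇒  r_C2 = 10 (r>0 drops 1)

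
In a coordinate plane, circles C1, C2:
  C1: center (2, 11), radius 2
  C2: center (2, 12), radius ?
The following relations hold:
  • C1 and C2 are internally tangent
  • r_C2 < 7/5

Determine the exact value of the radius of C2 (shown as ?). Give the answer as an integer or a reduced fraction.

1. [int C1,C2]  r_C2² − 4r_C2 + 3 = 0  ⇒  r_C2 = 1 or 3
2. given r_C2 < 7/5: keep 1

1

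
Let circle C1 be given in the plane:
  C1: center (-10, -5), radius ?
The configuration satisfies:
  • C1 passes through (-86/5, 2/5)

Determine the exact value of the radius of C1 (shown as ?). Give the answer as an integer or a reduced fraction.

1. [C1∋P]  r_C1² − 81 = 0  ⇒  r_C1 = 9 (r>0 drops 1)

9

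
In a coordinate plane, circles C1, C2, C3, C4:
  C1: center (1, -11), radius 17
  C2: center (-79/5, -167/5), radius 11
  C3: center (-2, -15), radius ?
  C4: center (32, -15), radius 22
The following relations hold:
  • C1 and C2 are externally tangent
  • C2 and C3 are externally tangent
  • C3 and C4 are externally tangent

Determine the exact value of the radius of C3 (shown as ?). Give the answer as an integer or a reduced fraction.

1. [ext C2·C3]  r_C3² + 22r_C3 − 408 = 0  ⇒  r_C3 = 12 (r>0 drops 1)
2. [ext C3·C4]  r_C3² + 44r_C3 − 672 = 0  ⇒  r_C3 = 12 (r>0 drops 1)

12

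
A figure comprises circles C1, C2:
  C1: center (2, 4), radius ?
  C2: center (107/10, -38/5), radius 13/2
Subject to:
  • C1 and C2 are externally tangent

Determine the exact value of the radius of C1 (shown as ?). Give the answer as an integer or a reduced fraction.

1. [ext C1·C2]  r_C1² + 13r_C1 − 168 = 0  ⇒  r_C1 = 8 (r>0 drops 1)

8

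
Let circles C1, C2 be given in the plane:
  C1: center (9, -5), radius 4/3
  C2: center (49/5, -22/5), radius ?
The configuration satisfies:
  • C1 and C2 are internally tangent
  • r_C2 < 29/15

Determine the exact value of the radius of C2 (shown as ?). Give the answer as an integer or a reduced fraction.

1/3

1. [int C1,C2]  r_C2² − (8/3)r_C2 + 7/9 = 0  ⇒  r_C2 = 1/3 or 7/3
2. given r_C2 < 29/15: keep 1/3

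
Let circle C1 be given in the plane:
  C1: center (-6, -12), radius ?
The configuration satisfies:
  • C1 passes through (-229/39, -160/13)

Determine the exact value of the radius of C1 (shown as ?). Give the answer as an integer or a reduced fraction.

1. [C1∋P]  r_C1² − 1/9 = 0  ⇒  r_C1 = 1/3 (r>0 drops 1)

1/3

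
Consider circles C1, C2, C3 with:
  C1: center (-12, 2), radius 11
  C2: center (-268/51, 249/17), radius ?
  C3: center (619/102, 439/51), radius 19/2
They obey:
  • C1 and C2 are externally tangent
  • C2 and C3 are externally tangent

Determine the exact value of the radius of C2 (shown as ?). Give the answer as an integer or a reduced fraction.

10/3

1. [ext C1·C2]  r_C2² + 22r_C2 − 760/9 = 0  ⇒  r_C2 = 10/3 (r>0 drops 1)
2. [ext C2·C3]  r_C2² + 19r_C2 − 670/9 = 0  ⇒  r_C2 = 10/3 (r>0 drops 1)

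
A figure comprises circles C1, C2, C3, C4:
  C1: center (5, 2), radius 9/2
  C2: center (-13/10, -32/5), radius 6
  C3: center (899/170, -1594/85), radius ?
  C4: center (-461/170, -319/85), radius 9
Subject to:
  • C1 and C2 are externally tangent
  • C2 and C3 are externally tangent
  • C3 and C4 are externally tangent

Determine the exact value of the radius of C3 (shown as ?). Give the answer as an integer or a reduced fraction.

1. [ext C2·C3]  r_C3² + 12r_C3 − 160 = 0  ⇒  r_C3 = 8 (r>0 drops 1)
2. [ext C3·C4]  r_C3² + 18r_C3 − 208 = 0  ⇒  r_C3 = 8 (r>0 drops 1)

8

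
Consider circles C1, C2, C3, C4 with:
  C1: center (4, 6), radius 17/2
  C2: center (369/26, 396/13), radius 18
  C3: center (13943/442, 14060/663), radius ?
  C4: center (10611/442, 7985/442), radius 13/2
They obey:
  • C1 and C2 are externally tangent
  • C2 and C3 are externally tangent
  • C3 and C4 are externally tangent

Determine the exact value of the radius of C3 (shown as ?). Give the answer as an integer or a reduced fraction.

1. [ext C2·C3]  r_C3² + 36r_C3 − 565/9 = 0  ⇒  r_C3 = 5/3 (r>0 drops 1)
2. [ext C3·C4]  r_C3² + 13r_C3 − 220/9 = 0  ⇒  r_C3 = 5/3 (r>0 drops 1)

5/3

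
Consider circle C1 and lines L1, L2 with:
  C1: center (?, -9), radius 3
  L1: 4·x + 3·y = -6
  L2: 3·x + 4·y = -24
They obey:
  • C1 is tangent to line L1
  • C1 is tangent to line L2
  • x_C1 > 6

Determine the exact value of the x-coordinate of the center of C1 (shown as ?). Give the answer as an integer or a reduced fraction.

1. [C1‖L1]  x_C1² − (21/2)x_C1 + 27/2 = 0  ⇒  x_C1 = 3/2 or 9
2. [C1‖L2]  x_C1² − 8x_C1 − 9 = 0  ⇒  x_C1 = -1 or 9

9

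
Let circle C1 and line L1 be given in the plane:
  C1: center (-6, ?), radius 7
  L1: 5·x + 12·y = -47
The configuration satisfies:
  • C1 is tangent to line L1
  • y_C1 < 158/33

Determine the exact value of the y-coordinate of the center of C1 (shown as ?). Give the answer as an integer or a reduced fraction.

1. [C1‖L1]  y_C1² + (17/6)y_C1 − 111/2 = 0  ⇒  y_C1 = -9 or 37/6
2. given y_C1 < 158/33: keep -9

-9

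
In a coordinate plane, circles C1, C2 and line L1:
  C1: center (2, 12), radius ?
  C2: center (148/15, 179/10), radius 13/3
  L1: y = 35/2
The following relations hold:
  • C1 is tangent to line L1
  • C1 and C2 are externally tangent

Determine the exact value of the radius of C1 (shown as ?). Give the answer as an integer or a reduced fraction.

11/2

1. [C1‖L1]  r_C1² − 121/4 = 0  ⇒  r_C1 = 11/2 (r>0 drops 1)
2. [ext C1·C2]  r_C1² + (26/3)r_C1 − 935/12 = 0  ⇒  r_C1 = 11/2 (r>0 drops 1)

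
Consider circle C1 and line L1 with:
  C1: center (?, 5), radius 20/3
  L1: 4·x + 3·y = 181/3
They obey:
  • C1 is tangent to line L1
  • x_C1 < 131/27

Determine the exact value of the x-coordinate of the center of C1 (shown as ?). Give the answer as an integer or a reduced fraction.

1. [C1‖L1]  x_C1² − (68/3)x_C1 + 59 = 0  ⇒  x_C1 = 3 or 59/3
2. given x_C1 < 131/27: keep 3

3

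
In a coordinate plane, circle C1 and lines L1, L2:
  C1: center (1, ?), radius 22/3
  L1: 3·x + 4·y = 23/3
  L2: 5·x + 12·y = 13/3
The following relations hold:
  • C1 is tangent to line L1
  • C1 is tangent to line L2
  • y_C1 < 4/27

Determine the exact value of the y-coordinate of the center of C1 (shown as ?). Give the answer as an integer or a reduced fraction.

1. [C1‖L1]  y_C1² − (7/3)y_C1 − 248/3 = 0  ⇒  y_C1 = -8 or 31/3
2. [C1‖L2]  y_C1² + (1/9)y_C1 − 568/9 = 0  ⇒  y_C1 = -8 or 71/9

-8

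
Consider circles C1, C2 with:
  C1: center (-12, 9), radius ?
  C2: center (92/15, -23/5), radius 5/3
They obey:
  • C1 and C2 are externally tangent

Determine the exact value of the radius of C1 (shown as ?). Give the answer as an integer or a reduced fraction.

1. [ext C1·C2]  r_C1² + (10/3)r_C1 − 511 = 0  ⇒  r_C1 = 21 (r>0 drops 1)

21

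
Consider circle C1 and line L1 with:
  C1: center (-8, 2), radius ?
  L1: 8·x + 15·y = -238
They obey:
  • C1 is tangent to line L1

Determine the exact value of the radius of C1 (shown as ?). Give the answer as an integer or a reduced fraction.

1. [C1‖L1]  r_C1² − 144 = 0  ⇒  r_C1 = 12 (r>0 drops 1)

12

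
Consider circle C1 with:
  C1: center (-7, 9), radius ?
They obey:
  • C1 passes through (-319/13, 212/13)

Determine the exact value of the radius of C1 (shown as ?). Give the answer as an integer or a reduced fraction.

19

1. [C1∋P]  r_C1² − 361 = 0  ⇒  r_C1 = 19 (r>0 drops 1)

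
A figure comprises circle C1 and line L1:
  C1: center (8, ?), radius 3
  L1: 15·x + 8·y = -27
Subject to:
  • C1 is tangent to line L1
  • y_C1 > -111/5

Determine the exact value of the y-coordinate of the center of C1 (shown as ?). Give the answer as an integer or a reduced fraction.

1. [C1‖L1]  y_C1² + (147/4)y_C1 + 297 = 0  ⇒  y_C1 = -99/4 or -12
2. given y_C1 > -111/5: keep -12

-12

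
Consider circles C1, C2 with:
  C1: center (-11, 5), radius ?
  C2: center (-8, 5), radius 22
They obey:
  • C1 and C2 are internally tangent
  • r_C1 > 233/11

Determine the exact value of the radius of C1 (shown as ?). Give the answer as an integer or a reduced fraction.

25

1. [int C1,C2]  r_C1² − 44r_C1 + 475 = 0  ⇒  r_C1 = 19 or 25
2. given r_C1 > 233/11: keep 25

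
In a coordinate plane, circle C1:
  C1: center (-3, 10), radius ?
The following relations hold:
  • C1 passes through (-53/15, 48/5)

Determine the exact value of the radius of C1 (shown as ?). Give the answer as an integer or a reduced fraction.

1. [C1∋P]  r_C1² − 4/9 = 0  ⇒  r_C1 = 2/3 (r>0 drops 1)

2/3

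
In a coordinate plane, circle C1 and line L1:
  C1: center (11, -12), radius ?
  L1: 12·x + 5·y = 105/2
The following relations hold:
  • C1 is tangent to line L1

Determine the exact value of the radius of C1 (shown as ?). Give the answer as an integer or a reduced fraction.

3/2

1. [C1‖L1]  r_C1² − 9/4 = 0  ⇒  r_C1 = 3/2 (r>0 drops 1)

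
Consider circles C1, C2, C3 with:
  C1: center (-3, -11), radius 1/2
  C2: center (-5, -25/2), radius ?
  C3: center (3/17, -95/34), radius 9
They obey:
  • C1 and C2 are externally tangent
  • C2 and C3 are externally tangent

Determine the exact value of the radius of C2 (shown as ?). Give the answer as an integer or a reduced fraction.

2

1. [ext C1·C2]  r_C2² + 1r_C2 − 6 = 0  ⇒  r_C2 = 2 (r>0 drops 1)
2. [ext C2·C3]  r_C2² + 18r_C2 − 40 = 0  ⇒  r_C2 = 2 (r>0 drops 1)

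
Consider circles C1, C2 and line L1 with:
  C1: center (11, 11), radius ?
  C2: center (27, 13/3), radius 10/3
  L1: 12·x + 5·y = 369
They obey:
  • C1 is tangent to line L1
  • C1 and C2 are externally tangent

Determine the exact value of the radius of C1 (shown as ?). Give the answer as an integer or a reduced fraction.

1. [C1‖L1]  r_C1² − 196 = 0  ⇒  r_C1 = 14 (r>0 drops 1)
2. [ext C1·C2]  r_C1² + (20/3)r_C1 − 868/3 = 0  ⇒  r_C1 = 14 (r>0 drops 1)

14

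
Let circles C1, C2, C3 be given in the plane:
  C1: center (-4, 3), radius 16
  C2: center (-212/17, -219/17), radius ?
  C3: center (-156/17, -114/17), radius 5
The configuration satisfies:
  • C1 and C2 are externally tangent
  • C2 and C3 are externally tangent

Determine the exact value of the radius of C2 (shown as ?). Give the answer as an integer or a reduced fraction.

2

1. [ext C1·C2]  r_C2² + 32r_C2 − 68 = 0  ⇒  r_C2 = 2 (r>0 drops 1)
2. [ext C2·C3]  r_C2² + 10r_C2 − 24 = 0  ⇒  r_C2 = 2 (r>0 drops 1)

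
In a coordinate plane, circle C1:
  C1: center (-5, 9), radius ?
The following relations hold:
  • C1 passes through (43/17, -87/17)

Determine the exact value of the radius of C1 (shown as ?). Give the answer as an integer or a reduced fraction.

1. [C1∋P]  r_C1² − 256 = 0  ⇒  r_C1 = 16 (r>0 drops 1)

16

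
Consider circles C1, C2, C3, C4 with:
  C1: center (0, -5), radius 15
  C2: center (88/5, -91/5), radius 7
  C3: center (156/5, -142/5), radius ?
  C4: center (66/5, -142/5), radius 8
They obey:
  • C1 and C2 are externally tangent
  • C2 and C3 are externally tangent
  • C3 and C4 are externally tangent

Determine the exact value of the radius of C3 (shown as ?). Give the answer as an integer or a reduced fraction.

10

1. [ext C2·C3]  r_C3² + 14r_C3 − 240 = 0  ⇒  r_C3 = 10 (r>0 drops 1)
2. [ext C3·C4]  r_C3² + 16r_C3 − 260 = 0  ⇒  r_C3 = 10 (r>0 drops 1)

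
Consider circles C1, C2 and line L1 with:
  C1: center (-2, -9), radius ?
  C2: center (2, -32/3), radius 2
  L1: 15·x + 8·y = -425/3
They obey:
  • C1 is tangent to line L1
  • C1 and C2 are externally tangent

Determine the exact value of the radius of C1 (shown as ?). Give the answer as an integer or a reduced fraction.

1. [C1‖L1]  r_C1² − 49/9 = 0  ⇒  r_C1 = 7/3 (r>0 drops 1)
2. [ext C1·C2]  r_C1² + 4r_C1 − 133/9 = 0  ⇒  r_C1 = 7/3 (r>0 drops 1)

7/3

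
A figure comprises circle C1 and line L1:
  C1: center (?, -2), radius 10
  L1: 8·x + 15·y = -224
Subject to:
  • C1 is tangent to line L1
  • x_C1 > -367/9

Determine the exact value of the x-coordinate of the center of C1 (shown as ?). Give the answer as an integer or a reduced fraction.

1. [C1‖L1]  x_C1² + (97/2)x_C1 + 273/2 = 0  ⇒  x_C1 = -91/2 or -3
2. given x_C1 > -367/9: keep -3

-3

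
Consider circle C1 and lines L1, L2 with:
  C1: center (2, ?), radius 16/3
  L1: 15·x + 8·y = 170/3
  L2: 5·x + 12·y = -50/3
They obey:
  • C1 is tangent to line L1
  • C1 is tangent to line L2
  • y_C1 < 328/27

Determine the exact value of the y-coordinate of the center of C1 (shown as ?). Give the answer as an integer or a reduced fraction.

1. [C1‖L1]  y_C1² − (20/3)y_C1 − 352/3 = 0  ⇒  y_C1 = -8 or 44/3
2. [C1‖L2]  y_C1² + (40/9)y_C1 − 256/9 = 0  ⇒  y_C1 = -8 or 32/9

-8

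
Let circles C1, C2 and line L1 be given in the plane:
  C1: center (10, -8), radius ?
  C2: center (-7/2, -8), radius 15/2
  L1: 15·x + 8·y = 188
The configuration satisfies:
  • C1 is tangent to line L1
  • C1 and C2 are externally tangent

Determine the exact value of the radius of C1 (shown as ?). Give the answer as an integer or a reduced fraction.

6

1. [C1‖L1]  r_C1² − 36 = 0  ⇒  r_C1 = 6 (r>0 drops 1)
2. [ext C1·C2]  r_C1² + 15r_C1 − 126 = 0  ⇒  r_C1 = 6 (r>0 drops 1)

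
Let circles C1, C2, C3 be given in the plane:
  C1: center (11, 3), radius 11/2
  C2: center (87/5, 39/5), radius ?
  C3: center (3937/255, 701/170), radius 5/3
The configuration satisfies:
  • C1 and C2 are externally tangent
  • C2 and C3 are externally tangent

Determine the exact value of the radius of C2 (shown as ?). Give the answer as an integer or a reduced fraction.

5/2

1. [ext C1·C2]  r_C2² + 11r_C2 − 135/4 = 0  ⇒  r_C2 = 5/2 (r>0 drops 1)
2. [ext C2·C3]  r_C2² + (10/3)r_C2 − 175/12 = 0  ⇒  r_C2 = 5/2 (r>0 drops 1)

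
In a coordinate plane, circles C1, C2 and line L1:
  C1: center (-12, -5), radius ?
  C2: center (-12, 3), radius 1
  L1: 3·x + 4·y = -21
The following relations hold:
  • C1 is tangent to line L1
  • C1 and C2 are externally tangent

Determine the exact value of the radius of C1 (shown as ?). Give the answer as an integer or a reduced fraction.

1. [C1‖L1]  r_C1² − 49 = 0  ⇒  r_C1 = 7 (r>0 drops 1)
2. [ext C1·C2]  r_C1² + 2r_C1 − 63 = 0  ⇒  r_C1 = 7 (r>0 drops 1)

7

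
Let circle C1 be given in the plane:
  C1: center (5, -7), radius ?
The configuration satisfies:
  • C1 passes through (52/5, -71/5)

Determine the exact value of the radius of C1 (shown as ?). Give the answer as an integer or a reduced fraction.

9

1. [C1∋P]  r_C1² − 81 = 0  ⇒  r_C1 = 9 (r>0 drops 1)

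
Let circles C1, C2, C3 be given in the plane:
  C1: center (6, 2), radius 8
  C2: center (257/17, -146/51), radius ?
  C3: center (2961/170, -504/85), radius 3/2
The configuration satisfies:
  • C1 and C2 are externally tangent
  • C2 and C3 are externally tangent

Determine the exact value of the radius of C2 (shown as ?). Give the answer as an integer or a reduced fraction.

7/3

1. [ext C1·C2]  r_C2² + 16r_C2 − 385/9 = 0  ⇒  r_C2 = 7/3 (r>0 drops 1)
2. [ext C2·C3]  r_C2² + 3r_C2 − 112/9 = 0  ⇒  r_C2 = 7/3 (r>0 drops 1)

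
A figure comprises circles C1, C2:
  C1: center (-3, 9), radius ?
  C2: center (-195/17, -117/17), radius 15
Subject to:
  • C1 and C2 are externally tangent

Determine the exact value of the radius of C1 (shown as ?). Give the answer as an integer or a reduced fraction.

1. [ext C1·C2]  r_C1² + 30r_C1 − 99 = 0  ⇒  r_C1 = 3 (r>0 drops 1)

3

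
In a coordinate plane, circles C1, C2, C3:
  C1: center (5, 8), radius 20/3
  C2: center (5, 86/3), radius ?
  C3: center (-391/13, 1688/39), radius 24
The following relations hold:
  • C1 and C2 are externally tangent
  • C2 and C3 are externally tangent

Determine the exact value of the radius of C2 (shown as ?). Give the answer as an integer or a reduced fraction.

1. [ext C1·C2]  r_C2² + (40/3)r_C2 − 1148/3 = 0  ⇒  r_C2 = 14 (r>0 drops 1)
2. [ext C2·C3]  r_C2² + 48r_C2 − 868 = 0  ⇒  r_C2 = 14 (r>0 drops 1)

14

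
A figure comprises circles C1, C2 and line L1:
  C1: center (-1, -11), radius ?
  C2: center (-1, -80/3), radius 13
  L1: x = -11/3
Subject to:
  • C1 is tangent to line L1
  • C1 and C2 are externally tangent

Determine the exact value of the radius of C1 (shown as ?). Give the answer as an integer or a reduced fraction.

1. [C1‖L1]  r_C1² − 64/9 = 0  ⇒  r_C1 = 8/3 (r>0 drops 1)
2. [ext C1·C2]  r_C1² + 26r_C1 − 688/9 = 0  ⇒  r_C1 = 8/3 (r>0 drops 1)

8/3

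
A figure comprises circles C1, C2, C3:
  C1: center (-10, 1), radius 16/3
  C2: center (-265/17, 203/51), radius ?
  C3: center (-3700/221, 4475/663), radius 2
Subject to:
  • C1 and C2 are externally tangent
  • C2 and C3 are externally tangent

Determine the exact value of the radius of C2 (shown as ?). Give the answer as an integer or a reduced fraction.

1. [ext C1·C2]  r_C2² + (32/3)r_C2 − 35/3 = 0  ⇒  r_C2 = 1 (r>0 drops 1)
2. [ext C2·C3]  r_C2² + 4r_C2 − 5 = 0  ⇒  r_C2 = 1 (r>0 drops 1)

1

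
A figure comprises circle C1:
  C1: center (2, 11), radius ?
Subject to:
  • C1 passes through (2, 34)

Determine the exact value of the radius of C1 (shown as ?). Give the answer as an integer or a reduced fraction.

1. [C1∋P]  r_C1² − 529 = 0  ⇒  r_C1 = 23 (r>0 drops 1)

23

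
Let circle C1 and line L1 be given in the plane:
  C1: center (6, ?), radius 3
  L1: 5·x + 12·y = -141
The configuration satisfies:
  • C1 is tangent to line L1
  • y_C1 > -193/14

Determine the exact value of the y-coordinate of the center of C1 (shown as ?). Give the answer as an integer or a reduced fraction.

1. [C1‖L1]  y_C1² + (57/2)y_C1 + 385/2 = 0  ⇒  y_C1 = -35/2 or -11
2. given y_C1 > -193/14: keep -11

-11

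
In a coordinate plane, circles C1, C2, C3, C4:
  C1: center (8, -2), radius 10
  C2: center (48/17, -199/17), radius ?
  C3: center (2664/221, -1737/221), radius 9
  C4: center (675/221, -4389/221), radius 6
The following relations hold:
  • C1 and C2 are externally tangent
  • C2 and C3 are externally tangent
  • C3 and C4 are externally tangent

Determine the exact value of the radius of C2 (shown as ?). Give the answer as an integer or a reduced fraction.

1. [ext C1·C2]  r_C2² + 20r_C2 − 21 = 0  ⇒  r_C2 = 1 (r>0 drops 1)
2. [ext C2·C3]  r_C2² + 18r_C2 − 19 = 0  ⇒  r_C2 = 1 (r>0 drops 1)

1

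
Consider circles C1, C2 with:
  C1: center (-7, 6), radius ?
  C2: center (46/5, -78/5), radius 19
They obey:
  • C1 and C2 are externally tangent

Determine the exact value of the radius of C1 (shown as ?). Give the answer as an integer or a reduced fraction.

8

1. [ext C1·C2]  r_C1² + 38r_C1 − 368 = 0  ⇒  r_C1 = 8 (r>0 drops 1)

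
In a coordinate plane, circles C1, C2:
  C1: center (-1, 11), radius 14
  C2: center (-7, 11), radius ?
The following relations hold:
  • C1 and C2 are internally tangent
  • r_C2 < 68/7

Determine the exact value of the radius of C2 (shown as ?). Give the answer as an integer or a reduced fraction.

8

1. [int C1,C2]  r_C2² − 28r_C2 + 160 = 0  ⇒  r_C2 = 8 or 20
2. given r_C2 < 68/7: keep 8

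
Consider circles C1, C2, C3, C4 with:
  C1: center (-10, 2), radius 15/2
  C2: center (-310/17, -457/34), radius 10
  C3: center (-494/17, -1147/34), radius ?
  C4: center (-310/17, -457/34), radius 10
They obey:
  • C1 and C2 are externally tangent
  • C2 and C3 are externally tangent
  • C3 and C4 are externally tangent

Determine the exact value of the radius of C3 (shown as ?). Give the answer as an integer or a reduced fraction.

13

1. [ext C2·C3]  r_C3² + 20r_C3 − 429 = 0  ⇒  r_C3 = 13 (r>0 drops 1)
2. [ext C3·C4]  r_C3² + 20r_C3 − 429 = 0  ⇒  r_C3 = 13 (r>0 drops 1)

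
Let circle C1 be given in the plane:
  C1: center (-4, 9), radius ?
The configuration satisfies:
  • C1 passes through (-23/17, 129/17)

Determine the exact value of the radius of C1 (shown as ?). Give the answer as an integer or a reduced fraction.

1. [C1∋P]  r_C1² − 9 = 0  ⇒  r_C1 = 3 (r>0 drops 1)

3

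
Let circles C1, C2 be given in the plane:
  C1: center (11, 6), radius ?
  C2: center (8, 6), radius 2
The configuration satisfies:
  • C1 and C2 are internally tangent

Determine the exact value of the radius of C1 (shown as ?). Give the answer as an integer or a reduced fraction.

5

1. [int C1,C2]  r_C1² − 4r_C1 − 5 = 0  ⇒  r_C1 = 5 (r>0 drops 1)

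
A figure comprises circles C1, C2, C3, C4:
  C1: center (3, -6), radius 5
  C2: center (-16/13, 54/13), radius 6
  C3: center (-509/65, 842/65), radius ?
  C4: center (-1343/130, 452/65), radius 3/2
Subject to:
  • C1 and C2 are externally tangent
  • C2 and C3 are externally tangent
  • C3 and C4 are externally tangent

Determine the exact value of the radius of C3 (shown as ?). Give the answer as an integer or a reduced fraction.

5

1. [ext C2·C3]  r_C3² + 12r_C3 − 85 = 0  ⇒  r_C3 = 5 (r>0 drops 1)
2. [ext C3·C4]  r_C3² + 3r_C3 − 40 = 0  ⇒  r_C3 = 5 (r>0 drops 1)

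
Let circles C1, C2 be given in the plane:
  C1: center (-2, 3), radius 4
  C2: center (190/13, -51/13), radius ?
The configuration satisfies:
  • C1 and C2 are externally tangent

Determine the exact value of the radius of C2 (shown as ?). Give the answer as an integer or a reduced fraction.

1. [ext C1·C2]  r_C2² + 8r_C2 − 308 = 0  ⇒  r_C2 = 14 (r>0 drops 1)

14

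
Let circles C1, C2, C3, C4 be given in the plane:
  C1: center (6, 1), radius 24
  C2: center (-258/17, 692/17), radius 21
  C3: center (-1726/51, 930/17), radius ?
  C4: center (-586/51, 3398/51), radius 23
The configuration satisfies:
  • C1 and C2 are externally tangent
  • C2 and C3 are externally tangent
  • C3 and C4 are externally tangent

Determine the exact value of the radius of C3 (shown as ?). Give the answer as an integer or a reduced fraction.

7/3

1. [ext C2·C3]  r_C3² + 42r_C3 − 931/9 = 0  ⇒  r_C3 = 7/3 (r>0 drops 1)
2. [ext C3·C4]  r_C3² + 46r_C3 − 1015/9 = 0  ⇒  r_C3 = 7/3 (r>0 drops 1)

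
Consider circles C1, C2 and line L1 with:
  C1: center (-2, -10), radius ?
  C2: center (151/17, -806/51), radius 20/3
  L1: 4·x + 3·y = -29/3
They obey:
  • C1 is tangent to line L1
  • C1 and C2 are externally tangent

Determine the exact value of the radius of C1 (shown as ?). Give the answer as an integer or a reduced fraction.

17/3

1. [C1‖L1]  r_C1² − 289/9 = 0  ⇒  r_C1 = 17/3 (r>0 drops 1)
2. [ext C1·C2]  r_C1² + (40/3)r_C1 − 323/3 = 0  ⇒  r_C1 = 17/3 (r>0 drops 1)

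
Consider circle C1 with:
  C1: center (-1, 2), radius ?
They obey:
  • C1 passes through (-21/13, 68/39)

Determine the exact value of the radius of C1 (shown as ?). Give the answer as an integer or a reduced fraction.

1. [C1∋P]  r_C1² − 4/9 = 0  ⇒  r_C1 = 2/3 (r>0 drops 1)

2/3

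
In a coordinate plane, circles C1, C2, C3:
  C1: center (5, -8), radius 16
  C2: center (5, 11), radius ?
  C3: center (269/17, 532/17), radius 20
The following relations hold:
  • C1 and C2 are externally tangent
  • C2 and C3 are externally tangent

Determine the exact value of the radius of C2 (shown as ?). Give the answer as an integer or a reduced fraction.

1. [ext C1·C2]  r_C2² + 32r_C2 − 105 = 0  ⇒  r_C2 = 3 (r>0 drops 1)
2. [ext C2·C3]  r_C2² + 40r_C2 − 129 = 0  ⇒  r_C2 = 3 (r>0 drops 1)

3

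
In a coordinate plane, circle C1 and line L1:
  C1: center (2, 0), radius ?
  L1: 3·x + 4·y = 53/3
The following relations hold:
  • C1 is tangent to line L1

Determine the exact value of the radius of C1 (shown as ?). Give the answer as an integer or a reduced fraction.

1. [C1‖L1]  r_C1² − 49/9 = 0  ⇒  r_C1 = 7/3 (r>0 drops 1)

7/3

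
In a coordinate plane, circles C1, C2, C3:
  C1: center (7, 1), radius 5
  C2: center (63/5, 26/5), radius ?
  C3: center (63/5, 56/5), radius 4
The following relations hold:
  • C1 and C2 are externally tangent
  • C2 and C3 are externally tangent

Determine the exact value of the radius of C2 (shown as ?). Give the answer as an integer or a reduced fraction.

2

1. [ext C1·C2]  r_C2² + 10r_C2 − 24 = 0  ⇒  r_C2 = 2 (r>0 drops 1)
2. [ext C2·C3]  r_C2² + 8r_C2 − 20 = 0  ⇒  r_C2 = 2 (r>0 drops 1)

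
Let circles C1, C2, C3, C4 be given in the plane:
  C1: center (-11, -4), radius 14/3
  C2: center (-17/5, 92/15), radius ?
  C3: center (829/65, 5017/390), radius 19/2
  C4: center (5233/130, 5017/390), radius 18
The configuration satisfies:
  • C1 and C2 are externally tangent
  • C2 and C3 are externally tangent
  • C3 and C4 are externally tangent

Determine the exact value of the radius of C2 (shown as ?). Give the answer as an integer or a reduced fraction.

8

1. [ext C1·C2]  r_C2² + (28/3)r_C2 − 416/3 = 0  ⇒  r_C2 = 8 (r>0 drops 1)
2. [ext C2·C3]  r_C2² + 19r_C2 − 216 = 0  ⇒  r_C2 = 8 (r>0 drops 1)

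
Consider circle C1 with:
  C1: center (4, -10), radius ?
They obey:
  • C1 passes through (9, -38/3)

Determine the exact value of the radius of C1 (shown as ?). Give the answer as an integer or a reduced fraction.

17/3

1. [C1∋P]  r_C1² − 289/9 = 0  ⇒  r_C1 = 17/3 (r>0 drops 1)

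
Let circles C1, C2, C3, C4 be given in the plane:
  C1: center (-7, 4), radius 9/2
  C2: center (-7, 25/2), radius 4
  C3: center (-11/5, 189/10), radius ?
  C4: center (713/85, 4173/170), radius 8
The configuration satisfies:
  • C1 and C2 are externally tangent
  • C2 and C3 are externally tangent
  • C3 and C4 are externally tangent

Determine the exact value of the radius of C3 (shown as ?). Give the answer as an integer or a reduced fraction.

4

1. [ext C2·C3]  r_C3² + 8r_C3 − 48 = 0  ⇒  r_C3 = 4 (r>0 drops 1)
2. [ext C3·C4]  r_C3² + 16r_C3 − 80 = 0  ⇒  r_C3 = 4 (r>0 drops 1)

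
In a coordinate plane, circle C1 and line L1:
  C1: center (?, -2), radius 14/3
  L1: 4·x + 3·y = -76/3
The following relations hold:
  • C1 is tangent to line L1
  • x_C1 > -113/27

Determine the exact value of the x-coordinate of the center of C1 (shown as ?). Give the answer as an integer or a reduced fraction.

1. [C1‖L1]  x_C1² + (29/3)x_C1 − 32/3 = 0  ⇒  x_C1 = -32/3 or 1
2. given x_C1 > -113/27: keep 1

1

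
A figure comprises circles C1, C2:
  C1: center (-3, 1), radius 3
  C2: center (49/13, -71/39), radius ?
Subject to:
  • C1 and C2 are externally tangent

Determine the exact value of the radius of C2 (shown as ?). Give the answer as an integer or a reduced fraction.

13/3

1. [ext C1·C2]  r_C2² + 6r_C2 − 403/9 = 0  ⇒  r_C2 = 13/3 (r>0 drops 1)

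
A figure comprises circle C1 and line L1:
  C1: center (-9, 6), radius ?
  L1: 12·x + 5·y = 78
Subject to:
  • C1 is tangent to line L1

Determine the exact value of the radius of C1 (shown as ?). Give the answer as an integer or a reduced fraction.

1. [C1‖L1]  r_C1² − 144 = 0  ⇒  r_C1 = 12 (r>0 drops 1)

12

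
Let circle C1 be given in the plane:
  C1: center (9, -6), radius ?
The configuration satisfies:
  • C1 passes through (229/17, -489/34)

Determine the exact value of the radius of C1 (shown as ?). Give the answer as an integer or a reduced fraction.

1. [C1∋P]  r_C1² − 361/4 = 0  ⇒  r_C1 = 19/2 (r>0 drops 1)

19/2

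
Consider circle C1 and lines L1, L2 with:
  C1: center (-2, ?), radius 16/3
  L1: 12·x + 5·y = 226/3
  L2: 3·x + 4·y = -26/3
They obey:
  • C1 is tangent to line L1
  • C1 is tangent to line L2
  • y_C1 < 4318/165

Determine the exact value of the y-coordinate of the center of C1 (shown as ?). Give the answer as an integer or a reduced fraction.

1. [C1‖L1]  y_C1² − (596/15)y_C1 + 1012/5 = 0  ⇒  y_C1 = 6 or 506/15
2. [C1‖L2]  y_C1² + (4/3)y_C1 − 44 = 0  ⇒  y_C1 = -22/3 or 6

6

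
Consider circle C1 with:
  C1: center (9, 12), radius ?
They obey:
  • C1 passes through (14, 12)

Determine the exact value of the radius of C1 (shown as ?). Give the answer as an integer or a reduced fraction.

1. [C1∋P]  r_C1² − 25 = 0  ⇒  r_C1 = 5 (r>0 drops 1)

5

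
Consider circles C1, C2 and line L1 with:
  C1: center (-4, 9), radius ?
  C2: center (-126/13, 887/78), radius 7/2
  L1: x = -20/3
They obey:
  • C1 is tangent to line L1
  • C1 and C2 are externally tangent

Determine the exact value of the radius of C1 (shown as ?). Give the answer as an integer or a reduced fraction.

1. [C1‖L1]  r_C1² − 64/9 = 0  ⇒  r_C1 = 8/3 (r>0 drops 1)
2. [ext C1·C2]  r_C1² + 7r_C1 − 232/9 = 0  ⇒  r_C1 = 8/3 (r>0 drops 1)

8/3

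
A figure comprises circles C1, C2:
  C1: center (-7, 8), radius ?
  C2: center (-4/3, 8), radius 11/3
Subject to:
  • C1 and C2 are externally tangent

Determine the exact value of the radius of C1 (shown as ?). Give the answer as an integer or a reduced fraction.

2

1. [ext C1·C2]  r_C1² + (22/3)r_C1 − 56/3 = 0  ⇒  r_C1 = 2 (r>0 drops 1)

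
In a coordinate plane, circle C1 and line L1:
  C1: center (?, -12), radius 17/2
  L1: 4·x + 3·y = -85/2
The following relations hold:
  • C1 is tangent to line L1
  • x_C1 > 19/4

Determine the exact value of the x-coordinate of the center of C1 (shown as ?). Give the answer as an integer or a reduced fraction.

9

1. [C1‖L1]  x_C1² + (13/4)x_C1 − 441/4 = 0  ⇒  x_C1 = -49/4 or 9
2. given x_C1 > 19/4: keep 9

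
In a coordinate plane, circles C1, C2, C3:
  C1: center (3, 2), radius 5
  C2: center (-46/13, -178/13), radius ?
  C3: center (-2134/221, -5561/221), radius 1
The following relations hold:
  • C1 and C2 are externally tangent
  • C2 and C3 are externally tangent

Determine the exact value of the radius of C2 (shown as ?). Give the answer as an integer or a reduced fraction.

12

1. [ext C1·C2]  r_C2² + 10r_C2 − 264 = 0  ⇒  r_C2 = 12 (r>0 drops 1)
2. [ext C2·C3]  r_C2² + 2r_C2 − 168 = 0  ⇒  r_C2 = 12 (r>0 drops 1)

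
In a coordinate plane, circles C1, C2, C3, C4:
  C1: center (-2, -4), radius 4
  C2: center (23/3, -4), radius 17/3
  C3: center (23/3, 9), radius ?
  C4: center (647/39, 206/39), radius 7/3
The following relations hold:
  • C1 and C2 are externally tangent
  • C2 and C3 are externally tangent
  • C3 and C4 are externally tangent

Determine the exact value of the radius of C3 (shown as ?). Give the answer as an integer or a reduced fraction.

1. [ext C2·C3]  r_C3² + (34/3)r_C3 − 1232/9 = 0  ⇒  r_C3 = 22/3 (r>0 drops 1)
2. [ext C3·C4]  r_C3² + (14/3)r_C3 − 88 = 0  ⇒  r_C3 = 22/3 (r>0 drops 1)

22/3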